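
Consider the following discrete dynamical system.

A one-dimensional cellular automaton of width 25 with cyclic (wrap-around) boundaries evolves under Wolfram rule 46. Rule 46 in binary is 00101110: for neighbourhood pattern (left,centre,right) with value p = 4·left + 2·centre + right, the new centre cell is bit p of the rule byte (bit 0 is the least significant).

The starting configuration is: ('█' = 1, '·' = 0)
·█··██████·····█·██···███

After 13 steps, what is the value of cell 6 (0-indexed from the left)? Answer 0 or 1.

0

gen 0: ·█··██████·····█·██···███
gen 1: ██·██·········████···██··
gen 2: █·██·········██·····██··█
gen 3: ·██·········██·····██··██
gen 4: ██·········██·····██··██·
gen 5: █·········██·····██··██·█
gen 6: ·········██·····██··██·██
gen 7: ········██·····██··██·██·
gen 8: ·······██·····██··██·██··
gen 9: ······██·····██··██·██···
gen 10: ·····██·····██··██·██····
gen 11: ····██·····██··██·██·····
gen 12: ···██·····██··██·██······
gen 13: ··██·····██··██·██·······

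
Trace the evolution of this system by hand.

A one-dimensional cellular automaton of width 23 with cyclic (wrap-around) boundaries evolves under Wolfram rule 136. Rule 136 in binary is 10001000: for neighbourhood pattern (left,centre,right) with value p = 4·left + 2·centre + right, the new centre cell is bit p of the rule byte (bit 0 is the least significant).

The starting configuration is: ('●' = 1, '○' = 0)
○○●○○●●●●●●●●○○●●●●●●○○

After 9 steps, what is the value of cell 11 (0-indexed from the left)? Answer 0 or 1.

0

k=0  ○○●○○●●●●●●●●○○●●●●●●○○
k=1  ○○○○○●●●●●●●○○○●●●●●○○○
k=2  ○○○○○●●●●●●○○○○●●●●○○○○
k=3  ○○○○○●●●●●○○○○○●●●○○○○○
k=4  ○○○○○●●●●○○○○○○●●○○○○○○
k=5  ○○○○○●●●○○○○○○○●○○○○○○○
k=6  ○○○○○●●○○○○○○○○○○○○○○○○
k=7  ○○○○○●○○○○○○○○○○○○○○○○○
k=8  ○○○○○○○○○○○○○○○○○○○○○○○
k=9  ○○○○○○○○○○○○○○○○○○○○○○○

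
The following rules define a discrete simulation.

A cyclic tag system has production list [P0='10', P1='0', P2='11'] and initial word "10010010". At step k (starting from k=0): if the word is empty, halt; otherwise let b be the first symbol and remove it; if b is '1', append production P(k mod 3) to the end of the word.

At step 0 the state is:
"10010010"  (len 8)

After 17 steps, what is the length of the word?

6

t=0: "10010010"  (len 8)
t=1: "001001010"  (len 9)
t=2: "01001010"  (len 8)
t=3: "1001010"  (len 7)
t=4: "00101010"  (len 8)
t=5: "0101010"  (len 7)
t=6: "101010"  (len 6)
t=7: "0101010"  (len 7)
t=8: "101010"  (len 6)
t=9: "0101011"  (len 7)
t=10: "101011"  (len 6)
t=11: "010110"  (len 6)
t=12: "10110"  (len 5)
t=13: "011010"  (len 6)
t=14: "11010"  (len 5)
t=15: "101011"  (len 6)
t=16: "0101110"  (len 7)
t=17: "101110"  (len 6)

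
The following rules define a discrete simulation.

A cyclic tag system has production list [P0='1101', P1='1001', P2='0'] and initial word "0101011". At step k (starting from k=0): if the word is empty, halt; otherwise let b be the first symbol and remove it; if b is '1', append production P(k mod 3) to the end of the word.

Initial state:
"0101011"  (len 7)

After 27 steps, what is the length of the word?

t=0: "0101011"  (len 7)
t=1: "101011"  (len 6)
t=2: "010111001"  (len 9)
t=3: "10111001"  (len 8)
t=4: "01110011101"  (len 11)
t=5: "1110011101"  (len 10)
t=6: "1100111010"  (len 10)
t=7: "1001110101101"  (len 13)
t=8: "0011101011011001"  (len 16)
t=9: "011101011011001"  (len 15)
t=10: "11101011011001"  (len 14)
t=11: "11010110110011001"  (len 17)
t=12: "10101101100110010"  (len 17)
t=13: "01011011001100101101"  (len 20)
t=14: "1011011001100101101"  (len 19)
t=15: "0110110011001011010"  (len 19)
t=16: "110110011001011010"  (len 18)
t=17: "101100110010110101001"  (len 21)
t=18: "011001100101101010010"  (len 21)
t=19: "11001100101101010010"  (len 20)
t=20: "10011001011010100101001"  (len 23)
t=21: "00110010110101001010010"  (len 23)
t=22: "0110010110101001010010"  (len 22)
t=23: "110010110101001010010"  (len 21)
t=24: "100101101010010100100"  (len 21)
t=25: "001011010100101001001101"  (len 24)
t=26: "01011010100101001001101"  (len 23)
t=27: "1011010100101001001101"  (len 22)

22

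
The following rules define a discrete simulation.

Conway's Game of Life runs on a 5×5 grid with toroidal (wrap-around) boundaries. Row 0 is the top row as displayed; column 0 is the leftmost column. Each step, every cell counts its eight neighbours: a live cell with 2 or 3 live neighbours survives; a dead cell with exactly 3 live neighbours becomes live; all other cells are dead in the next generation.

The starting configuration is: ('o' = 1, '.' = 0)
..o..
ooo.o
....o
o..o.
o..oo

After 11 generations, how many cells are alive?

8

0) ..o..
ooo.o
....o
o..o.
o..oo
1) ..o..
ooo.o
..o..
o..o.
oooo.
2) .....
o.o..
..o..
o..o.
o..o.
3) .o..o
.o...
..ooo
.ooo.
.....
4) o....
.o..o
o...o
.o..o
oo.o.
5) ..o..
.o..o
.o.oo
.ooo.
.oo..
6) o.oo.
.o..o
.o..o
....o
.....
7) ooooo
.o..o
...oo
o....
...oo
8) .o...
.o...
...oo
o....
.....
9) .....
o.o..
o...o
....o
.....
10) .....
oo..o
oo.oo
o...o
.....
11) o....
.ooo.
..oo.
.o.o.
.....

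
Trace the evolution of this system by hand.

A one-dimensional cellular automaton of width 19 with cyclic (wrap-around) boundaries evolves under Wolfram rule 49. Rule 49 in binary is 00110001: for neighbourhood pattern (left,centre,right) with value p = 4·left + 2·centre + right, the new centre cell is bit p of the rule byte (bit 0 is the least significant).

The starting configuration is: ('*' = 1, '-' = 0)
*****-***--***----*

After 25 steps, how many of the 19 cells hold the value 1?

5

step 0: *****-***--***----*
step 1: -----*---*----***--
step 2: ****--**--***----**
step 3: ----*---*----***---
step 4: ***--**--***----***
step 5: ---*---*----***----
step 6: **--**--***----****
step 7: --*---*----***-----
step 8: *--**--***----*****
step 9: -*---*----***------
step 10: --**--***----******
step 11: *---*----***-------
step 12: -**--***----******-
step 13: ---*----***-------*
step 14: **--***----******--
step 15: --*----***-------*-
step 16: *--***----******--*
step 17: -*----***-------*--
step 18: --***----******--**
step 19: *----***-------*---
step 20: -***----******--**-
step 21: ----***-------*---*
step 22: ***----******--**--
step 23: ---***-------*---*-
step 24: **----******--**--*
step 25: --***-------*---*--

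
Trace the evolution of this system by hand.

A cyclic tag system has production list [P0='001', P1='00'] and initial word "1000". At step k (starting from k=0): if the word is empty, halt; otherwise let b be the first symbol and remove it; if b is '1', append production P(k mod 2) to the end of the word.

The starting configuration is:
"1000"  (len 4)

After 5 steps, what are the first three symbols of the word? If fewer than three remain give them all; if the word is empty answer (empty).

01

step 0: "1000"  (len 4)
step 1: "000001"  (len 6)
step 2: "00001"  (len 5)
step 3: "0001"  (len 4)
step 4: "001"  (len 3)
step 5: "01"  (len 2)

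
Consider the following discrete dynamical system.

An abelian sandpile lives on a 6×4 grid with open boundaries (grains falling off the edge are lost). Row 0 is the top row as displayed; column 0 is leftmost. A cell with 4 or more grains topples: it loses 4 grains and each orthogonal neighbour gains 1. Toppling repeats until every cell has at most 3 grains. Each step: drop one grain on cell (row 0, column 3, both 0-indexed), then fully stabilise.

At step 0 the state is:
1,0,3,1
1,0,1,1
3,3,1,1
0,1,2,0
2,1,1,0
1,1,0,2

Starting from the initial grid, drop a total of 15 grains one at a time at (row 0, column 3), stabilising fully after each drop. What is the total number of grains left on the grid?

k=0  1,0,3,1
1,0,1,1
3,3,1,1
0,1,2,0
2,1,1,0
1,1,0,2
k=1  1,0,3,2
1,0,1,1
3,3,1,1
0,1,2,0
2,1,1,0
1,1,0,2
k=2  1,0,3,3
1,0,1,1
3,3,1,1
0,1,2,0
2,1,1,0
1,1,0,2
k=3  1,1,0,1
1,0,2,2
3,3,1,1
0,1,2,0
2,1,1,0
1,1,0,2
k=4  1,1,0,2
1,0,2,2
3,3,1,1
0,1,2,0
2,1,1,0
1,1,0,2
k=5  1,1,0,3
1,0,2,2
3,3,1,1
0,1,2,0
2,1,1,0
1,1,0,2
k=6  1,1,1,0
1,0,2,3
3,3,1,1
0,1,2,0
2,1,1,0
1,1,0,2
k=7  1,1,1,1
1,0,2,3
3,3,1,1
0,1,2,0
2,1,1,0
1,1,0,2
k=8  1,1,1,2
1,0,2,3
3,3,1,1
0,1,2,0
2,1,1,0
1,1,0,2
k=9  1,1,1,3
1,0,2,3
3,3,1,1
0,1,2,0
2,1,1,0
1,1,0,2
k=10  1,1,2,1
1,0,3,0
3,3,1,2
0,1,2,0
2,1,1,0
1,1,0,2
k=11  1,1,2,2
1,0,3,0
3,3,1,2
0,1,2,0
2,1,1,0
1,1,0,2
k=12  1,1,2,3
1,0,3,0
3,3,1,2
0,1,2,0
2,1,1,0
1,1,0,2
k=13  1,1,3,0
1,0,3,1
3,3,1,2
0,1,2,0
2,1,1,0
1,1,0,2
k=14  1,1,3,1
1,0,3,1
3,3,1,2
0,1,2,0
2,1,1,0
1,1,0,2
k=15  1,1,3,2
1,0,3,1
3,3,1,2
0,1,2,0
2,1,1,0
1,1,0,2

32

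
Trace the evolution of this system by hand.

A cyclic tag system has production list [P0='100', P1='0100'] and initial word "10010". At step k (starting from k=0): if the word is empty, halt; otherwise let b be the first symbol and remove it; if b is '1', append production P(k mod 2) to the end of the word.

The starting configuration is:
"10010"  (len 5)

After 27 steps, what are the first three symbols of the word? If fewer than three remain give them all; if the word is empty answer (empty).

k=0  "10010"  (len 5)
k=1  "0010100"  (len 7)
k=2  "010100"  (len 6)
k=3  "10100"  (len 5)
k=4  "01000100"  (len 8)
k=5  "1000100"  (len 7)
k=6  "0001000100"  (len 10)
k=7  "001000100"  (len 9)
k=8  "01000100"  (len 8)
k=9  "1000100"  (len 7)
k=10  "0001000100"  (len 10)
k=11  "001000100"  (len 9)
k=12  "01000100"  (len 8)
k=13  "1000100"  (len 7)
k=14  "0001000100"  (len 10)
k=15  "001000100"  (len 9)
k=16  "01000100"  (len 8)
k=17  "1000100"  (len 7)
k=18  "0001000100"  (len 10)
k=19  "001000100"  (len 9)
k=20  "01000100"  (len 8)
k=21  "1000100"  (len 7)
k=22  "0001000100"  (len 10)
k=23  "001000100"  (len 9)
k=24  "01000100"  (len 8)
k=25  "1000100"  (len 7)
k=26  "0001000100"  (len 10)
k=27  "001000100"  (len 9)

001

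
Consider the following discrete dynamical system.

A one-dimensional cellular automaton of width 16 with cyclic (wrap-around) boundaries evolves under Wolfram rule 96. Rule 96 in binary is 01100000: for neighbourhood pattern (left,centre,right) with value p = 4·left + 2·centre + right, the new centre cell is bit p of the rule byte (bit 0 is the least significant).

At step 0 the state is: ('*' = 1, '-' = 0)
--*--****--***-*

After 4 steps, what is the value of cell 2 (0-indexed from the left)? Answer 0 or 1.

0

step 0: --*--****--***-*
step 1: --------*----**-
step 2: --------------*-
step 3: ----------------
step 4: ----------------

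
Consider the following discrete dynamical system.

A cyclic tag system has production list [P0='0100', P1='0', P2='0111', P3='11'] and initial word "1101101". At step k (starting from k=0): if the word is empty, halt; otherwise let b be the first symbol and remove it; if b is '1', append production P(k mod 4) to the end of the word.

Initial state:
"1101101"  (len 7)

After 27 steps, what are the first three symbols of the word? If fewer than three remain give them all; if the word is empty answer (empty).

100

[0] "1101101"  (len 7)
[1] "1011010100"  (len 10)
[2] "0110101000"  (len 10)
[3] "110101000"  (len 9)
[4] "1010100011"  (len 10)
[5] "0101000110100"  (len 13)
[6] "101000110100"  (len 12)
[7] "010001101000111"  (len 15)
[8] "10001101000111"  (len 14)
[9] "00011010001110100"  (len 17)
[10] "0011010001110100"  (len 16)
[11] "011010001110100"  (len 15)
[12] "11010001110100"  (len 14)
[13] "10100011101000100"  (len 17)
[14] "01000111010001000"  (len 17)
[15] "1000111010001000"  (len 16)
[16] "00011101000100011"  (len 17)
[17] "0011101000100011"  (len 16)
[18] "011101000100011"  (len 15)
[19] "11101000100011"  (len 14)
[20] "110100010001111"  (len 15)
[21] "101000100011110100"  (len 18)
[22] "010001000111101000"  (len 18)
[23] "10001000111101000"  (len 17)
[24] "000100011110100011"  (len 18)
[25] "00100011110100011"  (len 17)
[26] "0100011110100011"  (len 16)
[27] "100011110100011"  (len 15)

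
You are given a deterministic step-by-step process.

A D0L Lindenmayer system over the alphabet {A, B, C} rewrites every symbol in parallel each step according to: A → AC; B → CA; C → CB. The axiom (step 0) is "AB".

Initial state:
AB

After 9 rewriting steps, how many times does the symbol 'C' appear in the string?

t=0: AB
t=1: ACCA
t=2: ACCBCBAC
t=3: ACCBCBCACBCAACCB
t=4: ACCBCBCACBCACBACCBCACBACACCBCBCA
t=5: ACCBCBCACBCACBACCBCACBACCBCAACCBCBCACBACCBCAACCBACCBCBCACBCACBAC
t=6: ACCBCBCACBCACBACCBCACBACCBCAACCBCBCACBACCBCAACCBCBCACBACAC…ACCBCAACCBCBCACBACACCBCBCAACCBCBCACBCACBACCBCACBACCBCAACCB  (len 128)
t=7: ACCBCBCACBCACBACCBCACBACCBCAACCBCBCACBACCBCAACCBCBCACBACAC…CACBCACBACCBCACBACCBCAACCBCBCACBACCBCAACCBCBCACBACACCBCBCA  (len 256)
t=8: ACCBCBCACBCACBACCBCACBACCBCAACCBCBCACBACCBCAACCBCBCACBACAC…ACCBCAACCBCBCACBACACCBCBCACBCACBACCBCAACCBACCBCBCACBCACBAC  (len 512)
t=9: ACCBCBCACBCACBACCBCACBACCBCAACCBCBCACBACCBCAACCBCBCACBACAC…ACCBCAACCBCBCACBACACCBCBCAACCBCBCACBCACBACCBCACBACCBCAACCB  (len 1024)

512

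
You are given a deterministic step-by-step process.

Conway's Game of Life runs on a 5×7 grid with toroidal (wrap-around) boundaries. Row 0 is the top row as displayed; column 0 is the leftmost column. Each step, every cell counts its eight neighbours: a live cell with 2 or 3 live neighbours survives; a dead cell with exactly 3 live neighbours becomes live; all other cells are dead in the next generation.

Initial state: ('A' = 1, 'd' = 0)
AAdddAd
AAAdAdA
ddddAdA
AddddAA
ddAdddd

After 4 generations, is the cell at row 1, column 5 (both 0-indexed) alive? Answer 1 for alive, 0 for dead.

t=0: AAdddAd
AAAdAdA
ddddAdA
AddddAA
ddAdddd
t=1: dddAdAd
ddAAAdd
dddAAdd
AddddAA
dddddAd
t=2: ddAAdAd
ddAddAd
ddAdddA
dddddAA
dddddAd
t=3: ddAAdAA
dAAdAAA
ddddddA
dddddAA
dddddAd
t=4: AAAAddd
dAAdAdd
ddddAdd
dddddAA
ddddddd

0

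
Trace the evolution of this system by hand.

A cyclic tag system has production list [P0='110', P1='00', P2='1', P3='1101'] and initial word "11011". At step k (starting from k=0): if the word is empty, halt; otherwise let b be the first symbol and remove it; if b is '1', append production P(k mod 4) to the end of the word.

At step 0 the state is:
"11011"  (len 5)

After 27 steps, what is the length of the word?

18

k=0  "11011"  (len 5)
k=1  "1011110"  (len 7)
k=2  "01111000"  (len 8)
k=3  "1111000"  (len 7)
k=4  "1110001101"  (len 10)
k=5  "110001101110"  (len 12)
k=6  "1000110111000"  (len 13)
k=7  "0001101110001"  (len 13)
k=8  "001101110001"  (len 12)
k=9  "01101110001"  (len 11)
k=10  "1101110001"  (len 10)
k=11  "1011100011"  (len 10)
k=12  "0111000111101"  (len 13)
k=13  "111000111101"  (len 12)
k=14  "1100011110100"  (len 13)
k=15  "1000111101001"  (len 13)
k=16  "0001111010011101"  (len 16)
k=17  "001111010011101"  (len 15)
k=18  "01111010011101"  (len 14)
k=19  "1111010011101"  (len 13)
k=20  "1110100111011101"  (len 16)
k=21  "110100111011101110"  (len 18)
k=22  "1010011101110111000"  (len 19)
k=23  "0100111011101110001"  (len 19)
k=24  "100111011101110001"  (len 18)
k=25  "00111011101110001110"  (len 20)
k=26  "0111011101110001110"  (len 19)
k=27  "111011101110001110"  (len 18)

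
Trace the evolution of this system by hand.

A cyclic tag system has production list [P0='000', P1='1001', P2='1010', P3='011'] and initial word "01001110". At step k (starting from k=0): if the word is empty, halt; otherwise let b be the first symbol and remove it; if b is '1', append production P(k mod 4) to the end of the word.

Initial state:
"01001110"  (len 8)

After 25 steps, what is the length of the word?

step 0: "01001110"  (len 8)
step 1: "1001110"  (len 7)
step 2: "0011101001"  (len 10)
step 3: "011101001"  (len 9)
step 4: "11101001"  (len 8)
step 5: "1101001000"  (len 10)
step 6: "1010010001001"  (len 13)
step 7: "0100100010011010"  (len 16)
step 8: "100100010011010"  (len 15)
step 9: "00100010011010000"  (len 17)
step 10: "0100010011010000"  (len 16)
step 11: "100010011010000"  (len 15)
step 12: "00010011010000011"  (len 17)
step 13: "0010011010000011"  (len 16)
step 14: "010011010000011"  (len 15)
step 15: "10011010000011"  (len 14)
step 16: "0011010000011011"  (len 16)
step 17: "011010000011011"  (len 15)
step 18: "11010000011011"  (len 14)
step 19: "10100000110111010"  (len 17)
step 20: "0100000110111010011"  (len 19)
step 21: "100000110111010011"  (len 18)
step 22: "000001101110100111001"  (len 21)
step 23: "00001101110100111001"  (len 20)
step 24: "0001101110100111001"  (len 19)
step 25: "001101110100111001"  (len 18)

18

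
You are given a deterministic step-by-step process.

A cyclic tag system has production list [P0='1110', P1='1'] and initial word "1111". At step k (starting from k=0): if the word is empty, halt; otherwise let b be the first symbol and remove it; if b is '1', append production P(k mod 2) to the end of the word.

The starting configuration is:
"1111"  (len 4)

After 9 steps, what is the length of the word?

18

0) "1111"  (len 4)
1) "1111110"  (len 7)
2) "1111101"  (len 7)
3) "1111011110"  (len 10)
4) "1110111101"  (len 10)
5) "1101111011110"  (len 13)
6) "1011110111101"  (len 13)
7) "0111101111011110"  (len 16)
8) "111101111011110"  (len 15)
9) "111011110111101110"  (len 18)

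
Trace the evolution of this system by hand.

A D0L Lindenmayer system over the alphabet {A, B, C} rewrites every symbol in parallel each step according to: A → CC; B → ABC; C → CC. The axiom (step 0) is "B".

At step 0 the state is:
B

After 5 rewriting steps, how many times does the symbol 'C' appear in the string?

61

0) B
1) ABC
2) CCABCCC
3) CCCCCCABCCCCCCC
4) CCCCCCCCCCCCCCABCCCCCCCCCCCCCCC
5) CCCCCCCCCCCCCCCCCCCCCCCCCCCCCCABCCCCCCCCCCCCCCCCCCCCCCCCCCCCCCC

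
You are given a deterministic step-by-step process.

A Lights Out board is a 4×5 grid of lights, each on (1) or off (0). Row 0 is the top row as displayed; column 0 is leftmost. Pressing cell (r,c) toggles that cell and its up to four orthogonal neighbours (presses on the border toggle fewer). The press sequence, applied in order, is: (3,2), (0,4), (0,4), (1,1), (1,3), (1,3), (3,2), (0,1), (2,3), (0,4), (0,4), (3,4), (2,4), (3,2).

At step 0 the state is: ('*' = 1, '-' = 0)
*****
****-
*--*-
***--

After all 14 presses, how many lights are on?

11

t=0: *****
****-
*--*-
***--
t=1: *****
****-
*-**-
*--*-
t=2: ***--
*****
*-**-
*--*-
t=3: *****
****-
*-**-
*--*-
t=4: *-***
---*-
****-
*--*-
t=5: *-*-*
--*-*
***--
*--*-
t=6: *-***
---*-
****-
*--*-
t=7: *-***
---*-
**-*-
***--
t=8: -*-**
-*-*-
**-*-
***--
t=9: -*-**
-*---
***-*
****-
t=10: -*---
-*--*
***-*
****-
t=11: -*-**
-*---
***-*
****-
t=12: -*-**
-*---
***--
***-*
t=13: -*-**
-*--*
*****
***--
t=14: -*-**
-*--*
**-**
*--*-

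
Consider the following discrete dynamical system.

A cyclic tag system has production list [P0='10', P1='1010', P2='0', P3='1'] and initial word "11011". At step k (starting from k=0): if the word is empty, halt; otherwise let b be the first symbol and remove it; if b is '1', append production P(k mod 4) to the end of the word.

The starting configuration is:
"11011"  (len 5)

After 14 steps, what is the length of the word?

12

t=0: "11011"  (len 5)
t=1: "101110"  (len 6)
t=2: "011101010"  (len 9)
t=3: "11101010"  (len 8)
t=4: "11010101"  (len 8)
t=5: "101010110"  (len 9)
t=6: "010101101010"  (len 12)
t=7: "10101101010"  (len 11)
t=8: "01011010101"  (len 11)
t=9: "1011010101"  (len 10)
t=10: "0110101011010"  (len 13)
t=11: "110101011010"  (len 12)
t=12: "101010110101"  (len 12)
t=13: "0101011010110"  (len 13)
t=14: "101011010110"  (len 12)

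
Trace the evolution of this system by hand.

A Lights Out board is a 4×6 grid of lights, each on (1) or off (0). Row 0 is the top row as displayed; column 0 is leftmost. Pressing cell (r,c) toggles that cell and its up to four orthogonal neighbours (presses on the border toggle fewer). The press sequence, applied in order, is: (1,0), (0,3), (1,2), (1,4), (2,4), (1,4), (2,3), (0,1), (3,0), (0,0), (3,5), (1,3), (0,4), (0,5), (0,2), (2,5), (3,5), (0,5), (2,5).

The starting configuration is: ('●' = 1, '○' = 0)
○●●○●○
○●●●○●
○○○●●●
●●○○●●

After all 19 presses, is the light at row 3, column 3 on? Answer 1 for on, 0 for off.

0) ○●●○●○
○●●●○●
○○○●●●
●●○○●●
1) ●●●○●○
●○●●○●
●○○●●●
●●○○●●
2) ●●○●○○
●○●○○●
●○○●●●
●●○○●●
3) ●●●●○○
●●○●○●
●○●●●●
●●○○●●
4) ●●●●●○
●●○○●○
●○●●○●
●●○○●●
5) ●●●●●○
●●○○○○
●○●○●○
●●○○○●
6) ●●●●○○
●●○●●●
●○●○○○
●●○○○●
7) ●●●●○○
●●○○●●
●○○●●○
●●○●○●
8) ○○○●○○
●○○○●●
●○○●●○
●●○●○●
9) ○○○●○○
●○○○●●
○○○●●○
○○○●○●
10) ●●○●○○
○○○○●●
○○○●●○
○○○●○●
11) ●●○●○○
○○○○●●
○○○●●●
○○○●●○
12) ●●○○○○
○○●●○●
○○○○●●
○○○●●○
13) ●●○●●●
○○●●●●
○○○○●●
○○○●●○
14) ●●○●○○
○○●●●○
○○○○●●
○○○●●○
15) ●○●○○○
○○○●●○
○○○○●●
○○○●●○
16) ●○●○○○
○○○●●●
○○○○○○
○○○●●●
17) ●○●○○○
○○○●●●
○○○○○●
○○○●○○
18) ●○●○●●
○○○●●○
○○○○○●
○○○●○○
19) ●○●○●●
○○○●●●
○○○○●○
○○○●○●

1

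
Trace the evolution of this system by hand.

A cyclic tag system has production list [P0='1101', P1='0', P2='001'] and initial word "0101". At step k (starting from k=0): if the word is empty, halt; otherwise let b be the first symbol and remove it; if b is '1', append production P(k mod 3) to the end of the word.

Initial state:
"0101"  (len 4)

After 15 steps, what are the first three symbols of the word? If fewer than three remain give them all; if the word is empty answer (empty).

t=0: "0101"  (len 4)
t=1: "101"  (len 3)
t=2: "010"  (len 3)
t=3: "10"  (len 2)
t=4: "01101"  (len 5)
t=5: "1101"  (len 4)
t=6: "101001"  (len 6)
t=7: "010011101"  (len 9)
t=8: "10011101"  (len 8)
t=9: "0011101001"  (len 10)
t=10: "011101001"  (len 9)
t=11: "11101001"  (len 8)
t=12: "1101001001"  (len 10)
t=13: "1010010011101"  (len 13)
t=14: "0100100111010"  (len 13)
t=15: "100100111010"  (len 12)

100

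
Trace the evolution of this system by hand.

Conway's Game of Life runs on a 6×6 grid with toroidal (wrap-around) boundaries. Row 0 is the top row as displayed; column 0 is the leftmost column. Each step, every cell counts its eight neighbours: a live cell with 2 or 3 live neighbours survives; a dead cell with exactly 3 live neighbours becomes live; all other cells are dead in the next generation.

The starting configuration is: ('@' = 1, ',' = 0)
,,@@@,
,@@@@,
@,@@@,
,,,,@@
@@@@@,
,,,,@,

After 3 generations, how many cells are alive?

1

0) ,,@@@,
,@@@@,
@,@@@,
,,,,@@
@@@@@,
,,,,@,
1) ,@,,,@
,,,,,,
@,,,,,
,,,,,,
@@@,,,
,,,,,,
2) ,,,,,,
@,,,,,
,,,,,,
@,,,,,
,@,,,,
,,@,,,
3) ,,,,,,
,,,,,,
,,,,,,
,,,,,,
,@,,,,
,,,,,,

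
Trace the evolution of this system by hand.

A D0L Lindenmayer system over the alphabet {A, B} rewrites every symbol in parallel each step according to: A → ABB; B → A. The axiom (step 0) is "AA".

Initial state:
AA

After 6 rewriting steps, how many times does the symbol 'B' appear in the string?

84

step 0: AA
step 1: ABBABB
step 2: ABBAAABBAA
step 3: ABBAAABBABBABBAAABBABB
step 4: ABBAAABBABBABBAAABBAAABBAAABBABBABBAAABBAA
step 5: ABBAAABBABBABBAAABBAAABBAAABBABBABBAAABBABBABBAAABBABBABBAAABBAAABBAAABBABBABBAAABBABB
step 6: ABBAAABBABBABBAAABBAAABBAAABBABBABBAAABBABBABBAAABBABBABBA…BBABBABBAAABBABBABBAAABBABBABBAAABBAAABBAAABBABBABBAAABBAA  (len 170)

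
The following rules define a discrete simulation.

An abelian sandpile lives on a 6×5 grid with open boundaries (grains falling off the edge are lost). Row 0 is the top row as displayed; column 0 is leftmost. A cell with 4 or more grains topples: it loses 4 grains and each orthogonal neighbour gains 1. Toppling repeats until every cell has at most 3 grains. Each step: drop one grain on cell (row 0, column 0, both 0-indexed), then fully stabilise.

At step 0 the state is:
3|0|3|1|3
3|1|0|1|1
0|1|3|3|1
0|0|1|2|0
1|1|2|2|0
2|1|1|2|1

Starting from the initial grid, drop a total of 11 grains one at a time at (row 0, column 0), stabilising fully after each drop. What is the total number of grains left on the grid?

44

[0] 3|0|3|1|3
3|1|0|1|1
0|1|3|3|1
0|0|1|2|0
1|1|2|2|0
2|1|1|2|1
[1] 1|1|3|1|3
0|2|0|1|1
1|1|3|3|1
0|0|1|2|0
1|1|2|2|0
2|1|1|2|1
[2] 2|1|3|1|3
0|2|0|1|1
1|1|3|3|1
0|0|1|2|0
1|1|2|2|0
2|1|1|2|1
[3] 3|1|3|1|3
0|2|0|1|1
1|1|3|3|1
0|0|1|2|0
1|1|2|2|0
2|1|1|2|1
[4] 0|2|3|1|3
1|2|0|1|1
1|1|3|3|1
0|0|1|2|0
1|1|2|2|0
2|1|1|2|1
[5] 1|2|3|1|3
1|2|0|1|1
1|1|3|3|1
0|0|1|2|0
1|1|2|2|0
2|1|1|2|1
[6] 2|2|3|1|3
1|2|0|1|1
1|1|3|3|1
0|0|1|2|0
1|1|2|2|0
2|1|1|2|1
[7] 3|2|3|1|3
1|2|0|1|1
1|1|3|3|1
0|0|1|2|0
1|1|2|2|0
2|1|1|2|1
[8] 0|3|3|1|3
2|2|0|1|1
1|1|3|3|1
0|0|1|2|0
1|1|2|2|0
2|1|1|2|1
[9] 1|3|3|1|3
2|2|0|1|1
1|1|3|3|1
0|0|1|2|0
1|1|2|2|0
2|1|1|2|1
[10] 2|3|3|1|3
2|2|0|1|1
1|1|3|3|1
0|0|1|2|0
1|1|2|2|0
2|1|1|2|1
[11] 3|3|3|1|3
2|2|0|1|1
1|1|3|3|1
0|0|1|2|0
1|1|2|2|0
2|1|1|2|1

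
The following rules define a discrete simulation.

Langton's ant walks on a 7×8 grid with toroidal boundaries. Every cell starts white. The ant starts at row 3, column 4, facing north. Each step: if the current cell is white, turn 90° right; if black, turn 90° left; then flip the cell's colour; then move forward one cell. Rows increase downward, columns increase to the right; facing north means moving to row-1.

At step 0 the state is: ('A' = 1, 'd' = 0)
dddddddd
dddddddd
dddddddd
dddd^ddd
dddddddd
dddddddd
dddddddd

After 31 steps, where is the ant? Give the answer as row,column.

t=0: dddddddd
dddddddd
dddddddd
dddd^ddd
dddddddd
dddddddd
dddddddd
t=1: dddddddd
dddddddd
dddddddd
ddddA>dd
dddddddd
dddddddd
dddddddd
t=2: dddddddd
dddddddd
dddddddd
ddddAAdd
dddddvdd
dddddddd
dddddddd
t=3: dddddddd
dddddddd
dddddddd
ddddAAdd
dddd<Add
dddddddd
dddddddd
t=4: dddddddd
dddddddd
dddddddd
dddd^Add
ddddAAdd
dddddddd
dddddddd
t=5: dddddddd
dddddddd
dddddddd
ddd<dAdd
ddddAAdd
dddddddd
dddddddd
t=6: dddddddd
dddddddd
ddd^dddd
dddAdAdd
ddddAAdd
dddddddd
dddddddd
t=7: dddddddd
dddddddd
dddA>ddd
dddAdAdd
ddddAAdd
dddddddd
dddddddd
t=8: dddddddd
dddddddd
dddAAddd
dddAvAdd
ddddAAdd
dddddddd
dddddddd
t=9: dddddddd
dddddddd
dddAAddd
ddd<AAdd
ddddAAdd
dddddddd
dddddddd
t=10: dddddddd
dddddddd
dddAAddd
ddddAAdd
dddvAAdd
dddddddd
dddddddd
t=11: dddddddd
dddddddd
dddAAddd
ddddAAdd
dd<AAAdd
dddddddd
dddddddd
t=12: dddddddd
dddddddd
dddAAddd
dd^dAAdd
ddAAAAdd
dddddddd
dddddddd
t=13: dddddddd
dddddddd
dddAAddd
ddA>AAdd
ddAAAAdd
dddddddd
dddddddd
t=14: dddddddd
dddddddd
dddAAddd
ddAAAAdd
ddAvAAdd
dddddddd
dddddddd
t=15: dddddddd
dddddddd
dddAAddd
ddAAAAdd
ddAd>Add
dddddddd
dddddddd
t=16: dddddddd
dddddddd
dddAAddd
ddAA^Add
ddAddAdd
dddddddd
dddddddd
t=17: dddddddd
dddddddd
dddAAddd
ddA<dAdd
ddAddAdd
dddddddd
dddddddd
t=18: dddddddd
dddddddd
dddAAddd
ddAddAdd
ddAvdAdd
dddddddd
dddddddd
t=19: dddddddd
dddddddd
dddAAddd
ddAddAdd
dd<AdAdd
dddddddd
dddddddd
t=20: dddddddd
dddddddd
dddAAddd
ddAddAdd
dddAdAdd
ddvddddd
dddddddd
t=21: dddddddd
dddddddd
dddAAddd
ddAddAdd
dddAdAdd
d<Addddd
dddddddd
t=22: dddddddd
dddddddd
dddAAddd
ddAddAdd
d^dAdAdd
dAAddddd
dddddddd
t=23: dddddddd
dddddddd
dddAAddd
ddAddAdd
dA>AdAdd
dAAddddd
dddddddd
t=24: dddddddd
dddddddd
dddAAddd
ddAddAdd
dAAAdAdd
dAvddddd
dddddddd
t=25: dddddddd
dddddddd
dddAAddd
ddAddAdd
dAAAdAdd
dAd>dddd
dddddddd
t=26: dddddddd
dddddddd
dddAAddd
ddAddAdd
dAAAdAdd
dAdAdddd
dddvdddd
t=27: dddddddd
dddddddd
dddAAddd
ddAddAdd
dAAAdAdd
dAdAdddd
dd<Adddd
t=28: dddddddd
dddddddd
dddAAddd
ddAddAdd
dAAAdAdd
dA^Adddd
ddAAdddd
t=29: dddddddd
dddddddd
dddAAddd
ddAddAdd
dAAAdAdd
dAA>dddd
ddAAdddd
t=30: dddddddd
dddddddd
dddAAddd
ddAddAdd
dAA^dAdd
dAAddddd
ddAAdddd
t=31: dddddddd
dddddddd
dddAAddd
ddAddAdd
dA<ddAdd
dAAddddd
ddAAdddd

4,2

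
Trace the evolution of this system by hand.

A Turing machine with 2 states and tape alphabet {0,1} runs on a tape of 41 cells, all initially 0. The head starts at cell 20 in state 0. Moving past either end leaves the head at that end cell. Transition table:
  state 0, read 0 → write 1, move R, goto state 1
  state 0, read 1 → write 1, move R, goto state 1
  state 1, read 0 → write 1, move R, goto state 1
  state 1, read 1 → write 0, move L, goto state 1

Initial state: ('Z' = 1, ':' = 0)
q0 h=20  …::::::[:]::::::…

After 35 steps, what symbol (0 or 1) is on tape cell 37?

gen 0: q0 h=20  …::::::[:]::::::…
gen 1: q1 h=21  …:::::Z[:]::::::…
gen 2: q1 h=22  …::::ZZ[:]::::::…
gen 3: q1 h=23  …:::ZZZ[:]::::::…
gen 4: q1 h=24  …::ZZZZ[:]::::::…
gen 5: q1 h=25  …:ZZZZZ[:]::::::…
gen 6: q1 h=26  …ZZZZZZ[:]::::::…
gen 7: q1 h=27  …ZZZZZZ[:]::::::…
gen 8: q1 h=28  …ZZZZZZ[:]::::::…
gen 9: q1 h=29  …ZZZZZZ[:]::::::…
gen 10: q1 h=30  …ZZZZZZ[:]::::::…
gen 11: q1 h=31  …ZZZZZZ[:]::::::…
gen 12: q1 h=32  …ZZZZZZ[:]::::::…
gen 13: q1 h=33  …ZZZZZZ[:]::::::…
gen 14: q1 h=34  …ZZZZZZ[:]::::::|
gen 15: q1 h=35  …ZZZZZZ[:]:::::|
gen 16: q1 h=36  …ZZZZZZ[:]::::|
gen 17: q1 h=37  …ZZZZZZ[:]:::|
gen 18: q1 h=38  …ZZZZZZ[:]::|
gen 19: q1 h=39  …ZZZZZZ[:]:|
gen 20: q1 h=40  …ZZZZZZ[:]|
gen 21: q1 h=40  …ZZZZZZ[Z]|
gen 22: q1 h=39  …ZZZZZZ[Z]:|
gen 23: q1 h=38  …ZZZZZZ[Z]::|
gen 24: q1 h=37  …ZZZZZZ[Z]:::|
gen 25: q1 h=36  …ZZZZZZ[Z]::::|
gen 26: q1 h=35  …ZZZZZZ[Z]:::::|
gen 27: q1 h=34  …ZZZZZZ[Z]::::::|
gen 28: q1 h=33  …ZZZZZZ[Z]::::::…
gen 29: q1 h=32  …ZZZZZZ[Z]::::::…
gen 30: q1 h=31  …ZZZZZZ[Z]::::::…
gen 31: q1 h=30  …ZZZZZZ[Z]::::::…
gen 32: q1 h=29  …ZZZZZZ[Z]::::::…
gen 33: q1 h=28  …ZZZZZZ[Z]::::::…
gen 34: q1 h=27  …ZZZZZZ[Z]::::::…
gen 35: q1 h=26  …ZZZZZZ[Z]::::::…

0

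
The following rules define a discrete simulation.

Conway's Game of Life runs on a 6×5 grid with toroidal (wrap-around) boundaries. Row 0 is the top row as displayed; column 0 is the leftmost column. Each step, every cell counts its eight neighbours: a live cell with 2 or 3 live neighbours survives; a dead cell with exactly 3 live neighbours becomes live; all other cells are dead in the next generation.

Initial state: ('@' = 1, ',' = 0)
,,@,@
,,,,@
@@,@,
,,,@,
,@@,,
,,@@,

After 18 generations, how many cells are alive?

9

k=0  ,,@,@
,,,,@
@@,@,
,,,@,
,@@,,
,,@@,
k=1  ,,@,@
,@@,@
@,@@,
@,,@@
,@,,,
,,,,,
k=2  @@@,,
,,,,@
,,,,,
@,,@,
@,,,@
,,,,,
k=3  @@,,,
@@,,,
,,,,@
@,,,,
@,,,@
,,,,@
k=4  ,@,,@
,@,,@
,@,,@
@,,,,
@,,,@
,@,,@
k=5  ,@@@@
,@@@@
,@,,@
,@,,,
,@,,@
,@,@@
k=6  ,,,,,
,,,,,
,@,,@
,@@,,
,@,@@
,@,,,
k=7  ,,,,,
,,,,,
@@@,,
,@,,@
,@,@,
@,@,,
k=8  ,,,,,
,@,,,
@@@,,
,,,@@
,@,@@
,@@,,
k=9  ,@@,,
@@@,,
@@@@@
,,,,,
,@,,@
@@@@,
k=10  ,,,,@
,,,,,
,,,@@
,,,,,
,@,@@
,,,@@
k=11  ,,,@@
,,,@@
,,,,,
@,@,,
@,@@@
,,@,,
k=12  ,,@,@
,,,@@
,,,@@
@,@,,
@,@,@
@@@,,
k=13  ,,@,@
@,@,,
@,@,,
@,@,,
,,@,@
,,@,,
k=14  ,,@,,
@,@,@
@,@@@
@,@,@
,,@,,
,@@,,
k=15  @,@,,
@,@,,
,,@,,
@,@,,
@,@,,
,@@@,
k=16  @,,,@
,,@@,
,,@@,
,,@@,
@,,,@
@,,@@
k=17  @@@,,
,@@,,
,@,,@
,@@,,
@@@,,
,@,@,
k=18  @,,@,
,,,@,
,,,@,
,,,@,
@,,@,
,,,@@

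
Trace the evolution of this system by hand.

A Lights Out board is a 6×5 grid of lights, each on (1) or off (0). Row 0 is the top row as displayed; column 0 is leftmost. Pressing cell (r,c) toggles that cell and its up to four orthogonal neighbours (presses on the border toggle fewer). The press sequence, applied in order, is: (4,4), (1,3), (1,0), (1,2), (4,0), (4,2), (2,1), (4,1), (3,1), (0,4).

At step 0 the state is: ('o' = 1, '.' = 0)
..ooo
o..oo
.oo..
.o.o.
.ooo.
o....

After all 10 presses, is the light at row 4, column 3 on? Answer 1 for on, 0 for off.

k=0  ..ooo
o..oo
.oo..
.o.o.
.ooo.
o....
k=1  ..ooo
o..oo
.oo..
.o.oo
.oo.o
o...o
k=2  ..o.o
o.o..
.ooo.
.o.oo
.oo.o
o...o
k=3  o.o.o
.oo..
oooo.
.o.oo
.oo.o
o...o
k=4  o...o
...o.
oo.o.
.o.oo
.oo.o
o...o
k=5  o...o
...o.
oo.o.
oo.oo
o.o.o
....o
k=6  o...o
...o.
oo.o.
ooooo
oo.oo
..o.o
k=7  o...o
.o.o.
..oo.
o.ooo
oo.oo
..o.o
k=8  o...o
.o.o.
..oo.
ooooo
..ooo
.oo.o
k=9  o...o
.o.o.
.ooo.
...oo
.oooo
.oo.o
k=10  o..o.
.o.oo
.ooo.
...oo
.oooo
.oo.o

1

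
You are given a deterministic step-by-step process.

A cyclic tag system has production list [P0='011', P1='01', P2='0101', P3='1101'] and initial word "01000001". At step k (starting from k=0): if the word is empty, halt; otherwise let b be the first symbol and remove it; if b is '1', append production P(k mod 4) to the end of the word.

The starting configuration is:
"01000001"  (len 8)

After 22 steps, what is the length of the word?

19

gen 0: "01000001"  (len 8)
gen 1: "1000001"  (len 7)
gen 2: "00000101"  (len 8)
gen 3: "0000101"  (len 7)
gen 4: "000101"  (len 6)
gen 5: "00101"  (len 5)
gen 6: "0101"  (len 4)
gen 7: "101"  (len 3)
gen 8: "011101"  (len 6)
gen 9: "11101"  (len 5)
gen 10: "110101"  (len 6)
gen 11: "101010101"  (len 9)
gen 12: "010101011101"  (len 12)
gen 13: "10101011101"  (len 11)
gen 14: "010101110101"  (len 12)
gen 15: "10101110101"  (len 11)
gen 16: "01011101011101"  (len 14)
gen 17: "1011101011101"  (len 13)
gen 18: "01110101110101"  (len 14)
gen 19: "1110101110101"  (len 13)
gen 20: "1101011101011101"  (len 16)
gen 21: "101011101011101011"  (len 18)
gen 22: "0101110101110101101"  (len 19)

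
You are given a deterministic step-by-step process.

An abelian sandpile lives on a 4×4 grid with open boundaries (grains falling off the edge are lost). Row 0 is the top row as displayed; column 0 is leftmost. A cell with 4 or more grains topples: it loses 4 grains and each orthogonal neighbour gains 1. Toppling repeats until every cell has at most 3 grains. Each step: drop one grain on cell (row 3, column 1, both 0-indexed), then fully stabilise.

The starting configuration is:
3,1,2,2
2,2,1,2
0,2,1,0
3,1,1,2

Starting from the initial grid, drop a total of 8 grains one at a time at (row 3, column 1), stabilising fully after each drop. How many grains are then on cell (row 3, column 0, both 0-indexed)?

1

step 0: 3,1,2,2
2,2,1,2
0,2,1,0
3,1,1,2
step 1: 3,1,2,2
2,2,1,2
0,2,1,0
3,2,1,2
step 2: 3,1,2,2
2,2,1,2
0,2,1,0
3,3,1,2
step 3: 3,1,2,2
2,2,1,2
1,3,1,0
0,1,2,2
step 4: 3,1,2,2
2,2,1,2
1,3,1,0
0,2,2,2
step 5: 3,1,2,2
2,2,1,2
1,3,1,0
0,3,2,2
step 6: 3,1,2,2
2,3,1,2
2,0,2,0
1,1,3,2
step 7: 3,1,2,2
2,3,1,2
2,0,2,0
1,2,3,2
step 8: 3,1,2,2
2,3,1,2
2,0,2,0
1,3,3,2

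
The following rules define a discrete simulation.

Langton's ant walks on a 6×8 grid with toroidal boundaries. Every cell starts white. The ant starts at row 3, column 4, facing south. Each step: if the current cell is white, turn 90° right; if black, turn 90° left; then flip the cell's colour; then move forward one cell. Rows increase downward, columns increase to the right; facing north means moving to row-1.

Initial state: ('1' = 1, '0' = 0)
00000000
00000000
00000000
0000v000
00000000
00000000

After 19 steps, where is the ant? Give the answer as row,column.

step 0: 00000000
00000000
00000000
0000v000
00000000
00000000
step 1: 00000000
00000000
00000000
000<1000
00000000
00000000
step 2: 00000000
00000000
000^0000
00011000
00000000
00000000
step 3: 00000000
00000000
0001>000
00011000
00000000
00000000
step 4: 00000000
00000000
00011000
0001v000
00000000
00000000
step 5: 00000000
00000000
00011000
00010>00
00000000
00000000
step 6: 00000000
00000000
00011000
00010100
00000v00
00000000
step 7: 00000000
00000000
00011000
00010100
0000<100
00000000
step 8: 00000000
00000000
00011000
0001^100
00001100
00000000
step 9: 00000000
00000000
00011000
00011>00
00001100
00000000
step 10: 00000000
00000000
00011^00
00011000
00001100
00000000
step 11: 00000000
00000000
000111>0
00011000
00001100
00000000
step 12: 00000000
00000000
00011110
000110v0
00001100
00000000
step 13: 00000000
00000000
00011110
00011<10
00001100
00000000
step 14: 00000000
00000000
00011^10
00011110
00001100
00000000
step 15: 00000000
00000000
0001<010
00011110
00001100
00000000
step 16: 00000000
00000000
00010010
0001v110
00001100
00000000
step 17: 00000000
00000000
00010010
00010>10
00001100
00000000
step 18: 00000000
00000000
00010^10
00010010
00001100
00000000
step 19: 00000000
00000000
000101>0
00010010
00001100
00000000

2,6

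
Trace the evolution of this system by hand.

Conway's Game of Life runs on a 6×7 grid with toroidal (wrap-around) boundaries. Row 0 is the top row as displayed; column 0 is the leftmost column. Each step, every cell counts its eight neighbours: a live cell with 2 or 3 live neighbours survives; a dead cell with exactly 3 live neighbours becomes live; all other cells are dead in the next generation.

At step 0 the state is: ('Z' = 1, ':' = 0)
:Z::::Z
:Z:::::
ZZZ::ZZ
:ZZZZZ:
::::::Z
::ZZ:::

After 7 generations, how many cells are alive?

gen 0: :Z::::Z
:Z:::::
ZZZ::ZZ
:ZZZZZ:
::::::Z
::ZZ:::
gen 1: ZZ:::::
:::::Z:
:::::ZZ
:::ZZ::
:Z:::Z:
Z:Z::::
gen 2: ZZ::::Z
Z::::Z:
:::::ZZ
::::Z:Z
:ZZZZ::
Z:Z:::Z
gen 3: :::::Z:
:Z:::Z:
Z:::Z::
Z:Z:Z:Z
:ZZ:Z:Z
:::::ZZ
gen 4: ::::ZZ:
::::ZZZ
Z::ZZ::
::Z:Z:Z
:ZZ:Z::
Z:::Z:Z
gen 5: Z::Z:::
::::::Z
Z::::::
Z:Z:Z::
:ZZ:Z:Z
ZZ::Z:Z
gen 6: :Z:::Z:
Z:::::Z
ZZ::::Z
Z:Z::ZZ
::Z:Z:Z
::::Z:Z
gen 7: :::::Z:
:::::Z:
:::::::
::ZZ:::
:Z::Z::
Z::ZZ:Z

10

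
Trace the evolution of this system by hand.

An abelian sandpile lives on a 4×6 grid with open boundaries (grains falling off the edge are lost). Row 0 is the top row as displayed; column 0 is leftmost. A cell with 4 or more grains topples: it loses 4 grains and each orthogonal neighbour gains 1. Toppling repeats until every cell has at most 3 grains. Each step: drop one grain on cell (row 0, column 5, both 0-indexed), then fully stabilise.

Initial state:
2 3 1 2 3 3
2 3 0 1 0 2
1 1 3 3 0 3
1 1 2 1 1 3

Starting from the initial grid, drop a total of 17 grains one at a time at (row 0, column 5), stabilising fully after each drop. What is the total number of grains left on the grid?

39

step 0: 2 3 1 2 3 3
2 3 0 1 0 2
1 1 3 3 0 3
1 1 2 1 1 3
step 1: 2 3 1 3 0 1
2 3 0 1 1 3
1 1 3 3 0 3
1 1 2 1 1 3
step 2: 2 3 1 3 0 2
2 3 0 1 1 3
1 1 3 3 0 3
1 1 2 1 1 3
step 3: 2 3 1 3 0 3
2 3 0 1 1 3
1 1 3 3 0 3
1 1 2 1 1 3
step 4: 2 3 1 3 1 1
2 3 0 1 2 1
1 1 3 3 1 1
1 1 2 1 2 0
step 5: 2 3 1 3 1 2
2 3 0 1 2 1
1 1 3 3 1 1
1 1 2 1 2 0
step 6: 2 3 1 3 1 3
2 3 0 1 2 1
1 1 3 3 1 1
1 1 2 1 2 0
step 7: 2 3 1 3 2 0
2 3 0 1 2 2
1 1 3 3 1 1
1 1 2 1 2 0
step 8: 2 3 1 3 2 1
2 3 0 1 2 2
1 1 3 3 1 1
1 1 2 1 2 0
step 9: 2 3 1 3 2 2
2 3 0 1 2 2
1 1 3 3 1 1
1 1 2 1 2 0
step 10: 2 3 1 3 2 3
2 3 0 1 2 2
1 1 3 3 1 1
1 1 2 1 2 0
step 11: 2 3 1 3 3 0
2 3 0 1 2 3
1 1 3 3 1 1
1 1 2 1 2 0
step 12: 2 3 1 3 3 1
2 3 0 1 2 3
1 1 3 3 1 1
1 1 2 1 2 0
step 13: 2 3 1 3 3 2
2 3 0 1 2 3
1 1 3 3 1 1
1 1 2 1 2 0
step 14: 2 3 1 3 3 3
2 3 0 1 2 3
1 1 3 3 1 1
1 1 2 1 2 0
step 15: 2 3 2 0 2 2
2 3 0 3 0 1
1 1 3 3 2 2
1 1 2 1 2 0
step 16: 2 3 2 0 2 3
2 3 0 3 0 1
1 1 3 3 2 2
1 1 2 1 2 0
step 17: 2 3 2 0 3 0
2 3 0 3 0 2
1 1 3 3 2 2
1 1 2 1 2 0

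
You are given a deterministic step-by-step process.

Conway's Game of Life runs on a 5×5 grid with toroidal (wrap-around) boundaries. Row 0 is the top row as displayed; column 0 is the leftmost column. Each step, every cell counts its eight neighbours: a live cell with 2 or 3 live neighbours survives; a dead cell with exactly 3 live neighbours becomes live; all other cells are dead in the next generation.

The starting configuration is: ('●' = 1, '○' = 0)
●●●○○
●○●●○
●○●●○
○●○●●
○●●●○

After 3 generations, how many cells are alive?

0) ●●●○○
●○●●○
●○●●○
○●○●●
○●●●○
1) ●○○○○
●○○○○
●○○○○
○○○○○
○○○○○
2) ○○○○○
●●○○●
○○○○○
○○○○○
○○○○○
3) ●○○○○
●○○○○
●○○○○
○○○○○
○○○○○

3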